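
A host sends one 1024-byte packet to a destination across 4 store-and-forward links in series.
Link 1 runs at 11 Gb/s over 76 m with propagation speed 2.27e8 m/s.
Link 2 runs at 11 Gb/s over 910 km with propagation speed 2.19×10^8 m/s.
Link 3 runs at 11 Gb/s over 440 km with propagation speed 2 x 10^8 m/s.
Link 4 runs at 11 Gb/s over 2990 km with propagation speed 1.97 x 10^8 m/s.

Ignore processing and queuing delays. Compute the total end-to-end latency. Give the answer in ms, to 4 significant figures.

L = 1024 × 8 = 8192 bits.
Transmission delay per hop = L/R = 8192/11000000000 = 0.000744727 ms; 4 hops → 0.00297891 ms.
Propagation delays (d/s per hop): 0.000334802, 4.15525, 2.2, 15.1777 ms; sum = 21.5333 ms.
End-to-end = 21.54 ms.

21.54 ms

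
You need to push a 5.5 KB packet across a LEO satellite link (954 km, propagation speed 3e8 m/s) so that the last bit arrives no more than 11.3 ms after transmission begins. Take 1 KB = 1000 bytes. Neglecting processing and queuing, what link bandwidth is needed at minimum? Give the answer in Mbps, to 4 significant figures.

L = 44000 bits.
Propagation delay = 954000 / 300000000 = 3.18 ms.
Transmission budget = 11.3 − 3.18 = 8.12 ms.
R ≥ L / t_tx = 44000 bits / 0.00812 s = 5.419 Mbps.

5.419 Mbps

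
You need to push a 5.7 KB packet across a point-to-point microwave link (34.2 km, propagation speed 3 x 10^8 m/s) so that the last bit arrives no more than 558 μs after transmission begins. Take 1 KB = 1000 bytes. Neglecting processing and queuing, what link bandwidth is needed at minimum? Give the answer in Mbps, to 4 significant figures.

L = 45600 bits.
Propagation delay = 34200 / 300000000 = 114 μs.
Transmission budget = 558 − 114 = 444 μs.
R ≥ L / t_tx = 45600 bits / 0.000444 s = 102.7 Mbps.

102.7 Mbps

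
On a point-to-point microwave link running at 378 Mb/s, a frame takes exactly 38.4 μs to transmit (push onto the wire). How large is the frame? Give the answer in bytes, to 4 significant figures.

L = R × t_tx = 378000000 b/s × 3.84e-05 s = 14515.2 bits.
In bytes: 14515.2 / 8 = 1814 bytes.

1814 bytes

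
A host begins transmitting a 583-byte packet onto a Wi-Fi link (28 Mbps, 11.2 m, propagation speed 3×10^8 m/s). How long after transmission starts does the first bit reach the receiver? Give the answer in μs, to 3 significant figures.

First bit experiences only propagation delay: d/s = 11.2/300000000 = 0.0373 μs.

0.0373 μs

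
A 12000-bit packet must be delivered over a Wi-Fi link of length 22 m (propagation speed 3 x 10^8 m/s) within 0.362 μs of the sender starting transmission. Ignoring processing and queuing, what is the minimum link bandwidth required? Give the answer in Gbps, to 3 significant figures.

Propagation delay = 22 / 300000000 = 0.0733333 μs.
Transmission budget = 0.362 − 0.0733333 = 0.288667 μs.
R ≥ L / t_tx = 12000 bits / 2.88667e-07 s = 41.6 Gbps.

41.6 Gbps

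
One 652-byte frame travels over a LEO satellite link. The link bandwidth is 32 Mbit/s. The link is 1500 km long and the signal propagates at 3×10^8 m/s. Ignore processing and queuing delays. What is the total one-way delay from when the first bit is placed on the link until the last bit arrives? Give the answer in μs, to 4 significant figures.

L = 652 × 8 = 5216 bits.
Transmission delay = L/R = 5216 / 32000000 = 163 μs.
Propagation delay = d/s = 1500000 m / 300000000 m/s = 5000 μs.
Total = 5163 μs.

5163 μs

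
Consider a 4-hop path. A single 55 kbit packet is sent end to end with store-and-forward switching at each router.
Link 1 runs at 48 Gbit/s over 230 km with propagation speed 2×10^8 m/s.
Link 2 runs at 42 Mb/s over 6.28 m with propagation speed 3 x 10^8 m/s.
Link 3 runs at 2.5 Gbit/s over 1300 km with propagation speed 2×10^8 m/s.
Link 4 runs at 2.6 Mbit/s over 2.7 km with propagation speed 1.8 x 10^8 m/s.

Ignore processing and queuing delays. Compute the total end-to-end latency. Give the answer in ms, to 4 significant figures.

30.15 ms

L = 55000 bits.
Transmission delays (L/R per hop): 0.00114583, 1.30952, 0.022, 21.1538 ms; sum = 22.4865 ms.
Propagation delays (d/s per hop): 1.15, 2.09333e-05, 6.5, 0.015 ms; sum = 7.66502 ms.
End-to-end = 30.15 ms.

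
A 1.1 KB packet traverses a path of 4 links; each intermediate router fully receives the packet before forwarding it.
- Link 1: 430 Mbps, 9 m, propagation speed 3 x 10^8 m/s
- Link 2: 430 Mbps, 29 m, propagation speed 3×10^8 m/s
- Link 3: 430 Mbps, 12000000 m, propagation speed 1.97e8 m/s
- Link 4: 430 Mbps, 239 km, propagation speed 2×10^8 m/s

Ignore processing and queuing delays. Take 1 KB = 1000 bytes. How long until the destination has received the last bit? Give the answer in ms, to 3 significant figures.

L = 8800 bits.
Transmission delay per hop = L/R = 8800/430000000 = 0.0204651 ms; 4 hops → 0.0818605 ms.
Propagation delays (d/s per hop): 3e-05, 9.66667e-05, 60.9137, 1.195 ms; sum = 62.1088 ms.
End-to-end = 62.2 ms.

62.2 ms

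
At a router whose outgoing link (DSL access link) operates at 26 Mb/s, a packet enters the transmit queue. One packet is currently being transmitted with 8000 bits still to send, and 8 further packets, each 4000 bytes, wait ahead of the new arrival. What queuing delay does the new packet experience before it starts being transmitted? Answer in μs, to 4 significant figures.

Each queued packet: L/R = 32000/26000000 = 1230.77 μs.
8 queued → 9846.15 μs.
Plus remaining 8000 bits of current packet: 307.692 μs.
Queuing delay = 10150 μs.

10150 μs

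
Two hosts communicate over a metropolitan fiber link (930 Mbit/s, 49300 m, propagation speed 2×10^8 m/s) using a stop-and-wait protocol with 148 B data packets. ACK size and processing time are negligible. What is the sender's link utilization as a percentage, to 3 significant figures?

0.258 %

t_tx = L/R = 1184/930000000 = 1.27312e-06 s.
t_prop = 49300/200000000 = 0.0002465 s; RTT = 0.000493 s.
Cycle = t_tx + RTT = 0.000494273 s.
Utilization = t_tx / cycle = 1.27312e-06/0.000494273 = 0.258 %.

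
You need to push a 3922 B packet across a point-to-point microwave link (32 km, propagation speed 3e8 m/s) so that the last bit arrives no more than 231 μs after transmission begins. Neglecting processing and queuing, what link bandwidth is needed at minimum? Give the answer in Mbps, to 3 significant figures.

252 Mbps

L = 31376 bits.
Propagation delay = 32000 / 300000000 = 106.667 μs.
Transmission budget = 231 − 106.667 = 124.333 μs.
R ≥ L / t_tx = 31376 bits / 0.000124333 s = 252 Mbps.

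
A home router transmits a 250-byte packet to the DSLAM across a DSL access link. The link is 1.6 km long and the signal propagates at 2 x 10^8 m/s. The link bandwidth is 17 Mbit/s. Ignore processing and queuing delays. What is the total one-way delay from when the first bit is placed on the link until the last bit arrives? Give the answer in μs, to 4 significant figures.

125.6 μs

L = 250 × 8 = 2000 bits.
Transmission delay = L/R = 2000 / 17000000 = 117.647 μs.
Propagation delay = d/s = 1600 m / 200000000 m/s = 8 μs.
Total = 125.6 μs.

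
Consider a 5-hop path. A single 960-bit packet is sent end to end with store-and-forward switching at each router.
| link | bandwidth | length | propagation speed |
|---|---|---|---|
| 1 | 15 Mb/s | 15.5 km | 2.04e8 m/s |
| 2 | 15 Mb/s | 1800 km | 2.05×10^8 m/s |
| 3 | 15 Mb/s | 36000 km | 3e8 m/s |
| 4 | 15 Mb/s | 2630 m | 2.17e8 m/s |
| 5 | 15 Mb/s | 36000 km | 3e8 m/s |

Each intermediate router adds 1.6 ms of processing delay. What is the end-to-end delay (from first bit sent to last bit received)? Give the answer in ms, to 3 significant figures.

256 ms

Transmission delay per hop = L/R = 960/15000000 = 0.064 ms; 5 hops → 0.32 ms.
Propagation delays (d/s per hop): 0.0759804, 8.78049, 120, 0.0121198, 120 ms; sum = 248.869 ms.
Processing at 4 router(s): 4 × 1.6 ms = 6.4 ms.
End-to-end = 256 ms.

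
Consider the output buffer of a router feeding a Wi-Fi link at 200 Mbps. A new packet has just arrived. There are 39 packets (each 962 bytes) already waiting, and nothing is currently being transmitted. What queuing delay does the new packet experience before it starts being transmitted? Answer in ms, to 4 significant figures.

Each queued packet: L/R = 7696/200000000 = 0.03848 ms.
39 queued → 1.50072 ms.
Queuing delay = 1.501 ms.

1.501 ms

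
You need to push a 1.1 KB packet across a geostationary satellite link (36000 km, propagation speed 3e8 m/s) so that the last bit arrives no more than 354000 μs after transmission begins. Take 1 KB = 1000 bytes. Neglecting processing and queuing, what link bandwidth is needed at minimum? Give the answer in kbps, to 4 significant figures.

L = 8800 bits.
Propagation delay = 36000000 / 300000000 = 120000 μs.
Transmission budget = 354000 − 120000 = 234000 μs.
R ≥ L / t_tx = 8800 bits / 0.234 s = 37.61 kbps.

37.61 kbps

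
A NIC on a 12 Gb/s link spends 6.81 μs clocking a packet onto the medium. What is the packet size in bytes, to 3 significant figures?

L = R × t_tx = 12000000000 b/s × 6.81e-06 s = 81720 bits.
In bytes: 81720 / 8 = 10200 bytes.

10200 bytes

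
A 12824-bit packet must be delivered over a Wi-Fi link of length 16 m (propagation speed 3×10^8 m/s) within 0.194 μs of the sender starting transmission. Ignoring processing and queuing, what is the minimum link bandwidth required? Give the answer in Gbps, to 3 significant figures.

Propagation delay = 16 / 300000000 = 0.0533333 μs.
Transmission budget = 0.194 − 0.0533333 = 0.140667 μs.
R ≥ L / t_tx = 12824 bits / 1.40667e-07 s = 91.2 Gbps.

91.2 Gbps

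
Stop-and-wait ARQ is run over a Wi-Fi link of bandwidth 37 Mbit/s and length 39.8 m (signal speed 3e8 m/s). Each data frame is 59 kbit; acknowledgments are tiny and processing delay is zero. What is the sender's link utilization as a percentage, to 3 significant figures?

100 %

t_tx = L/R = 59000/37000000 = 0.00159459 s.
t_prop = 39.8/300000000 = 1.32667e-07 s; RTT = 2.65333e-07 s.
Cycle = t_tx + RTT = 0.00159486 s.
Utilization = t_tx / cycle = 0.00159459/0.00159486 = 100 %.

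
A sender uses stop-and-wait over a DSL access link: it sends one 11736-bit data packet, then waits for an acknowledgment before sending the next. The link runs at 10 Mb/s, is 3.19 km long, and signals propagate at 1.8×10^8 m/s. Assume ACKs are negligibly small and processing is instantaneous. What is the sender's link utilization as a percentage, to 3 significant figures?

97.1 %

t_tx = L/R = 11736/10000000 = 0.0011736 s.
t_prop = 3190/180000000 = 1.77222e-05 s; RTT = 3.54444e-05 s.
Cycle = t_tx + RTT = 0.00120904 s.
Utilization = t_tx / cycle = 0.0011736/0.00120904 = 97.1 %.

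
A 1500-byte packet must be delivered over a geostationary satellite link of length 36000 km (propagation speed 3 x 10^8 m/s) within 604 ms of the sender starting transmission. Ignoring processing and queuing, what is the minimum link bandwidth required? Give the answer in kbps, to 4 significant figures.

L = 12000 bits.
Propagation delay = 36000000 / 300000000 = 120 ms.
Transmission budget = 604 − 120 = 484 ms.
R ≥ L / t_tx = 12000 bits / 0.484 s = 24.79 kbps.

24.79 kbps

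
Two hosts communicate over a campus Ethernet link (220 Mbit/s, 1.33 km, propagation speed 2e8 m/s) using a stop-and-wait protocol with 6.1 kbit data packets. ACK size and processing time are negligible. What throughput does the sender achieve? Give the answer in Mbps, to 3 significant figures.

149 Mbps

t_tx = L/R = 6100/220000000 = 2.77273e-05 s.
t_prop = 1330/200000000 = 6.65e-06 s; RTT = 1.33e-05 s.
Cycle = t_tx + RTT = 4.10273e-05 s.
Throughput = L / cycle = 6100 / 4.10273e-05 = 149 Mbps.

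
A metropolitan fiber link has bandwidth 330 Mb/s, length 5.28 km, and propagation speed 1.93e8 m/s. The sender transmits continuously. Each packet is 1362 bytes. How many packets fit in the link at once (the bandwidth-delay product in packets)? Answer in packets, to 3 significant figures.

0.829 packets

Propagation delay = 5280 / 193000000 = 2.73575e-05 s.
BDP = R × t_prop = 330000000 × 2.73575e-05 = 9027.98 bits.
In packets of 10896 bits: 0.829 packets.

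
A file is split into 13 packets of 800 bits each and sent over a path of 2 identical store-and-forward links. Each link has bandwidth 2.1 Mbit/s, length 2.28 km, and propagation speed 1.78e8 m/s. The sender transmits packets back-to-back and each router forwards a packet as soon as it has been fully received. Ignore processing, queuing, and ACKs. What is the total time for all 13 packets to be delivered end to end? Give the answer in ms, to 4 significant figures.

Per-hop transmission t_tx = L/R = 800/2100000 = 0.380952 ms.
Per-hop propagation t_prop = 2280/178000000 = 0.012809 ms.
Pipeline fill: first packet needs 2·t_tx to clear all hops; remaining 12 packets each add one t_tx.
Total = (2+13-1)·t_tx + 2·t_prop = 14·0.380952 + 2·0.012809 = 5.359 ms.

5.359 ms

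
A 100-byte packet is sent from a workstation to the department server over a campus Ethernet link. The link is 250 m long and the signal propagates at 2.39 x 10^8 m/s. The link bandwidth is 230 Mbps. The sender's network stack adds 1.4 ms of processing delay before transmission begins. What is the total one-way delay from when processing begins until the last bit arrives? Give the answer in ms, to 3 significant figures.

L = 100 × 8 = 800 bits.
Transmission delay = L/R = 800 / 230000000 = 0.00347826 ms.
Propagation delay = d/s = 250 m / 239000000 m/s = 0.00104603 ms.
Plus processing delay 1.4 ms = 1.4 ms.
Total = 1.40 ms.

1.40 ms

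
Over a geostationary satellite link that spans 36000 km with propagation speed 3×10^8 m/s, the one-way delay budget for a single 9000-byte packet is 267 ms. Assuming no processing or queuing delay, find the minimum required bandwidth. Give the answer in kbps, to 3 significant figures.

L = 72000 bits.
Propagation delay = 36000000 / 300000000 = 120 ms.
Transmission budget = 267 − 120 = 147 ms.
R ≥ L / t_tx = 72000 bits / 0.147 s = 490 kbps.

490 kbps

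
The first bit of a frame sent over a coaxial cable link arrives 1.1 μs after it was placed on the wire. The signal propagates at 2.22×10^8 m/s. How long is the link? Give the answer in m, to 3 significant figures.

d = s × t_prop = 2.22e+08 × 1.1e-06 = 244 m.

244 m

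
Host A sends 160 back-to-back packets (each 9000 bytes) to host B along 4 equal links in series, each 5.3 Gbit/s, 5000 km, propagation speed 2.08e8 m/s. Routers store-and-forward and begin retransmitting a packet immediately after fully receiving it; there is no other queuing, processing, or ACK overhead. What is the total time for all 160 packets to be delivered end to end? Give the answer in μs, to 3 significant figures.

98400 μs

Per-hop transmission t_tx = L/R = 72000/5300000000 = 13.5849 μs.
Per-hop propagation t_prop = 5000000/208000000 = 24038.5 μs.
Pipeline fill: first packet needs 4·t_tx to clear all hops; remaining 159 packets each add one t_tx.
Total = (4+160-1)·t_tx + 4·t_prop = 163·13.5849 + 4·24038.5 = 98400 μs.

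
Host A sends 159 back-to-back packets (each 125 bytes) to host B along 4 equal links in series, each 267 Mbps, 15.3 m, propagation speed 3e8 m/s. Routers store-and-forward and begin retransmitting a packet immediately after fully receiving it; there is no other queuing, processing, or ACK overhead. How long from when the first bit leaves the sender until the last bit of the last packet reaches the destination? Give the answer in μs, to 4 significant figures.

606.9 μs

Per-hop transmission t_tx = L/R = 1000/267000000 = 3.74532 μs.
Per-hop propagation t_prop = 15.3/300000000 = 0.051 μs.
Pipeline fill: first packet needs 4·t_tx to clear all hops; remaining 158 packets each add one t_tx.
Total = (4+159-1)·t_tx + 4·t_prop = 162·3.74532 + 4·0.051 = 606.9 μs.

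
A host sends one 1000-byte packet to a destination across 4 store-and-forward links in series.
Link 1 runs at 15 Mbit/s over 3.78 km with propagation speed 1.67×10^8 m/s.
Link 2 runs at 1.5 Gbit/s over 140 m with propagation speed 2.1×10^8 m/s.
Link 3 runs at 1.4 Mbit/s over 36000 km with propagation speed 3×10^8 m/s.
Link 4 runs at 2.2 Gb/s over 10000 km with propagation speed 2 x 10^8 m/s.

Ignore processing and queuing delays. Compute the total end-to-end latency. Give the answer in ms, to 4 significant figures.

L = 1000 × 8 = 8000 bits.
Transmission delays (L/R per hop): 0.533333, 0.00533333, 5.71429, 0.00363636 ms; sum = 6.25659 ms.
Propagation delays (d/s per hop): 0.0226347, 0.000666667, 120, 50 ms; sum = 170.023 ms.
End-to-end = 176.3 ms.

176.3 ms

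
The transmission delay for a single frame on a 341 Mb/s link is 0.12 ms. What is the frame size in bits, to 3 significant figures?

L = R × t_tx = 341000000 b/s × 0.00012 s = 40920 bits.

40900 bits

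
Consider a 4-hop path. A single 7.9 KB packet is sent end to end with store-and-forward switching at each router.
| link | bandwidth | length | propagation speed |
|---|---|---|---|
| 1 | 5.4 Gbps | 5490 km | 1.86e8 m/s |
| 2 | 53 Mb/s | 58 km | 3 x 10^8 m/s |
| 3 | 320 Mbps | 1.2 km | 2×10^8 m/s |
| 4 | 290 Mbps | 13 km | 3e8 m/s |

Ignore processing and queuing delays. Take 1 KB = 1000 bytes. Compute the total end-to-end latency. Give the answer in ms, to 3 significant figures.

L = 63200 bits.
Transmission delays (L/R per hop): 0.0117037, 1.19245, 0.1975, 0.217931 ms; sum = 1.61959 ms.
Propagation delays (d/s per hop): 29.5161, 0.193333, 0.006, 0.0433333 ms; sum = 29.7588 ms.
End-to-end = 31.4 ms.

31.4 ms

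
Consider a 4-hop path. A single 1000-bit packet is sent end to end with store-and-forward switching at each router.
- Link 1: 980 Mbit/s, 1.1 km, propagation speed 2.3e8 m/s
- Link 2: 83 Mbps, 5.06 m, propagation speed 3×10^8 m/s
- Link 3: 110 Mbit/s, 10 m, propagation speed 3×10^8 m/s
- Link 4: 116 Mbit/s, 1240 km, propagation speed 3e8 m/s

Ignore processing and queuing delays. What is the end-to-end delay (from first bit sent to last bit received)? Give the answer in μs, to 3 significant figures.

Transmission delays (L/R per hop): 1.02041, 12.0482, 9.09091, 8.62069 μs; sum = 30.7802 μs.
Propagation delays (d/s per hop): 4.78261, 0.0168667, 0.0333333, 4133.33 μs; sum = 4138.17 μs.
End-to-end = 4170 μs.

4170 μs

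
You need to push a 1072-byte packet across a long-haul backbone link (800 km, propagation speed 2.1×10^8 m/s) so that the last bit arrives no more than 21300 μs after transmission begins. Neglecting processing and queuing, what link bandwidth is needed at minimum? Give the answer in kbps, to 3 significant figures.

490 kbps

L = 8576 bits.
Propagation delay = 800000 / 210000000 = 3809.52 μs.
Transmission budget = 21300 − 3809.52 = 17490.5 μs.
R ≥ L / t_tx = 8576 bits / 0.0174905 s = 490 kbps.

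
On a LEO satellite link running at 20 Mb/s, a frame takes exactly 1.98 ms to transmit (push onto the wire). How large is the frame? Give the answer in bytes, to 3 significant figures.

L = R × t_tx = 20000000 b/s × 0.00198 s = 39600 bits.
In bytes: 39600 / 8 = 4950 bytes.

4950 bytes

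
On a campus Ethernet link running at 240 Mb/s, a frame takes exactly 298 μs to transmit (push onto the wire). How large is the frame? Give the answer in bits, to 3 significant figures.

71500 bits

L = R × t_tx = 240000000 b/s × 0.000298 s = 71520 bits.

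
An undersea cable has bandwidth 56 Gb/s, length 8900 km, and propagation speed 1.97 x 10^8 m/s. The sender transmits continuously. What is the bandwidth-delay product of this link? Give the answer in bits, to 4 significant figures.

Propagation delay = 8900000 / 197000000 = 0.0451777 s.
BDP = R × t_prop = 56000000000 × 0.0451777 = 2529950000 bits.

2530000000 bits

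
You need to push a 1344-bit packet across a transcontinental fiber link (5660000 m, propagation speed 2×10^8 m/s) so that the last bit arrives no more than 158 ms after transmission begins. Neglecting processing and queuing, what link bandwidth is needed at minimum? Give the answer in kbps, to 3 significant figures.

Propagation delay = 5660000 / 200000000 = 28.3 ms.
Transmission budget = 158 − 28.3 = 129.7 ms.
R ≥ L / t_tx = 1344 bits / 0.1297 s = 10.4 kbps.

10.4 kbps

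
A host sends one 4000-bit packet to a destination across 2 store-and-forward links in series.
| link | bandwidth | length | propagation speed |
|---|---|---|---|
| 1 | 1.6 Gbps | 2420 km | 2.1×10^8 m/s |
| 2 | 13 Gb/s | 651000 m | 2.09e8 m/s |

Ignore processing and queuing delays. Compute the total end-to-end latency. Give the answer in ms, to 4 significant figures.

14.64 ms

Transmission delays (L/R per hop): 0.0025, 0.000307692 ms; sum = 0.00280769 ms.
Propagation delays (d/s per hop): 11.5238, 3.11483 ms; sum = 14.6386 ms.
End-to-end = 14.64 ms.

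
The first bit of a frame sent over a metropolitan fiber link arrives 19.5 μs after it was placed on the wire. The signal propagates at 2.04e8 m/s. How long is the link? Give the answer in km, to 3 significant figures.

d = s × t_prop = 204000000 × 1.95e-05 = 3.98 km.

3.98 km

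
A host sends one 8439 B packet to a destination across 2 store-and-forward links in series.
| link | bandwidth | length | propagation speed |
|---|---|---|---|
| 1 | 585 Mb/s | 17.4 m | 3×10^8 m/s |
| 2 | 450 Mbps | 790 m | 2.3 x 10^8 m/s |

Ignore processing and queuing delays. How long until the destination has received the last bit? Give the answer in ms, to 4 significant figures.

0.2689 ms

L = 8439 × 8 = 67512 bits.
Transmission delays (L/R per hop): 0.115405, 0.150027 ms; sum = 0.265432 ms.
Propagation delays (d/s per hop): 5.8e-05, 0.00343478 ms; sum = 0.00349278 ms.
End-to-end = 0.2689 ms.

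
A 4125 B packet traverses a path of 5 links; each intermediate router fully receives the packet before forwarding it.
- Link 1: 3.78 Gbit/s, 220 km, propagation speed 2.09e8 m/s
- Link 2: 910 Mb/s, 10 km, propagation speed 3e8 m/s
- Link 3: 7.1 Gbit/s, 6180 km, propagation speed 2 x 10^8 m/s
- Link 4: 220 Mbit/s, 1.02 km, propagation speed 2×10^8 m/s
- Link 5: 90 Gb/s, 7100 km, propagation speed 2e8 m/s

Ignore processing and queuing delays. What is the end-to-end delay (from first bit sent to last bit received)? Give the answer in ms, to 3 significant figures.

67.7 ms

L = 4125 × 8 = 33000 bits.
Transmission delays (L/R per hop): 0.00873016, 0.0362637, 0.00464789, 0.15, 0.000366667 ms; sum = 0.200008 ms.
Propagation delays (d/s per hop): 1.05263, 0.0333333, 30.9, 0.0051, 35.5 ms; sum = 67.4911 ms.
End-to-end = 67.7 ms.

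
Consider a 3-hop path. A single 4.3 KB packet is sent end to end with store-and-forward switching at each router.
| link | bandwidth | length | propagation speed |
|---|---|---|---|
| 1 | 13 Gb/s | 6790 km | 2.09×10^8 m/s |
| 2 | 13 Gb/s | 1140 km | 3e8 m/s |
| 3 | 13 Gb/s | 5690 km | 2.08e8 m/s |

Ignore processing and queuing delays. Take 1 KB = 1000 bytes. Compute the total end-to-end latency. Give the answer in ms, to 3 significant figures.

63.7 ms

L = 34400 bits.
Transmission delay per hop = L/R = 34400/13000000000 = 0.00264615 ms; 3 hops → 0.00793846 ms.
Propagation delays (d/s per hop): 32.488, 3.8, 27.3558 ms; sum = 63.6438 ms.
End-to-end = 63.7 ms.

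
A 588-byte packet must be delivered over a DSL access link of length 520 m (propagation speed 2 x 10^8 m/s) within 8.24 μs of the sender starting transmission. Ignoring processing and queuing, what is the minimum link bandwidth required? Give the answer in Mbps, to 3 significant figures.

834 Mbps

L = 4704 bits.
Propagation delay = 520 / 200000000 = 2.6 μs.
Transmission budget = 8.24 − 2.6 = 5.64 μs.
R ≥ L / t_tx = 4704 bits / 5.64e-06 s = 834 Mbps.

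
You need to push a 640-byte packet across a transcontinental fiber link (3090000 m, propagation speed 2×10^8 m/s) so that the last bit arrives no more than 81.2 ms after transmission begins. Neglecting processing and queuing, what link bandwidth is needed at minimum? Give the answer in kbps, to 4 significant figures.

77.87 kbps

L = 5120 bits.
Propagation delay = 3090000 / 200000000 = 15.45 ms.
Transmission budget = 81.2 − 15.45 = 65.75 ms.
R ≥ L / t_tx = 5120 bits / 0.06575 s = 77.87 kbps.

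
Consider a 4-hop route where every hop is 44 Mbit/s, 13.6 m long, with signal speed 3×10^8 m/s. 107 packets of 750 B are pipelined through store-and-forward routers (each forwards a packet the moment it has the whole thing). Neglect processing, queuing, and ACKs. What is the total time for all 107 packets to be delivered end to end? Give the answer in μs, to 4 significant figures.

Per-hop transmission t_tx = L/R = 6000/44000000 = 136.364 μs.
Per-hop propagation t_prop = 13.6/300000000 = 0.0453333 μs.
Pipeline fill: first packet needs 4·t_tx to clear all hops; remaining 106 packets each add one t_tx.
Total = (4+107-1)·t_tx + 4·t_prop = 110·136.364 + 4·0.0453333 = 15000 μs.

15000 μs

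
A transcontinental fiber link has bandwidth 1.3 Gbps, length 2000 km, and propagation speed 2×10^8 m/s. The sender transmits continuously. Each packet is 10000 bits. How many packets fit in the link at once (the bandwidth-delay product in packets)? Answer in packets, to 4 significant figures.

1300 packets

Propagation delay = 2000000 / 200000000 = 0.01 s.
BDP = R × t_prop = 1300000000 × 0.01 = 13000000 bits.
In packets of 10000 bits: 1300 packets.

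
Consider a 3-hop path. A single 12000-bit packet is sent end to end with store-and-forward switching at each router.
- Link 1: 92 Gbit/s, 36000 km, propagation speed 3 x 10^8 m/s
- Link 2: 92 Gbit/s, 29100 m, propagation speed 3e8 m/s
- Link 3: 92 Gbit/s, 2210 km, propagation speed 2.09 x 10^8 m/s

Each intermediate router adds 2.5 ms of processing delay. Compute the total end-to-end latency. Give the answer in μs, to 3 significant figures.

136000 μs

Transmission delay per hop = L/R = 12000/92000000000 = 0.130435 μs; 3 hops → 0.391304 μs.
Propagation delays (d/s per hop): 120000, 97, 10574.2 μs; sum = 130671 μs.
Processing at 2 router(s): 2 × 2.5 ms = 5000 μs.
End-to-end = 136000 μs.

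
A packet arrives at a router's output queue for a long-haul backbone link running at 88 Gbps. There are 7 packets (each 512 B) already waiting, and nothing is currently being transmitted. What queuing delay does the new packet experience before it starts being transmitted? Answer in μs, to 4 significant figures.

0.3258 μs

Each queued packet: L/R = 4096/88000000000 = 0.0465455 μs.
7 queued → 0.325818 μs.
Queuing delay = 0.3258 μs.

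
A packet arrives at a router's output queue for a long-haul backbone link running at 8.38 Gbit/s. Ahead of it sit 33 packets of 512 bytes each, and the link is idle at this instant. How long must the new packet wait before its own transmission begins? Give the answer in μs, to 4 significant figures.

Each queued packet: L/R = 4096/8.38e+09 = 0.488783 μs.
33 queued → 16.1298 μs.
Queuing delay = 16.13 μs.

16.13 μs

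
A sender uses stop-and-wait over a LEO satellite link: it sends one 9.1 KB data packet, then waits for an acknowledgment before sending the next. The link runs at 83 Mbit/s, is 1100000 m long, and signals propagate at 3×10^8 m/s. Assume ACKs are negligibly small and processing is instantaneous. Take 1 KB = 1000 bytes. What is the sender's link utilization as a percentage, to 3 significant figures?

t_tx = L/R = 72800/83000000 = 0.000877108 s.
t_prop = 1100000/300000000 = 0.00366667 s; RTT = 0.00733333 s.
Cycle = t_tx + RTT = 0.00821044 s.
Utilization = t_tx / cycle = 0.000877108/0.00821044 = 10.7 %.

10.7 %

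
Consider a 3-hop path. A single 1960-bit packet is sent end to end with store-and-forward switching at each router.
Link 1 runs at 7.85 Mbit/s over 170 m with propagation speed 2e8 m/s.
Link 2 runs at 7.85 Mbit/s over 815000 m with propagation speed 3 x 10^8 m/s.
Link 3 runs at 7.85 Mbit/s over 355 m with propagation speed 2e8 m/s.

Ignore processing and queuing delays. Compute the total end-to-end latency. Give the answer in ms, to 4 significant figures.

Transmission delay per hop = L/R = 1960/7850000 = 0.249682 ms; 3 hops → 0.749045 ms.
Propagation delays (d/s per hop): 0.00085, 2.71667, 0.001775 ms; sum = 2.71929 ms.
End-to-end = 3.468 ms.

3.468 ms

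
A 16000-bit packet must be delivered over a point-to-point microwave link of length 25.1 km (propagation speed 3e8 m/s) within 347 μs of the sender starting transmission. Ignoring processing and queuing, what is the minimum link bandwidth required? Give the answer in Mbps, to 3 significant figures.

Propagation delay = 25100 / 300000000 = 83.6667 μs.
Transmission budget = 347 − 83.6667 = 263.333 μs.
R ≥ L / t_tx = 16000 bits / 0.000263333 s = 60.8 Mbps.

60.8 Mbps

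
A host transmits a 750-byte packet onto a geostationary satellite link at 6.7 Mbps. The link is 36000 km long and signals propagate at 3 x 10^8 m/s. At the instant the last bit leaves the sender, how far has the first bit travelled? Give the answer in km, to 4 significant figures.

t_tx = L/R = 6000/6700000 = 0.000895522 s.
Distance = s × t_tx = 300000000 × 0.000895522 = 268.7 km.

268.7 km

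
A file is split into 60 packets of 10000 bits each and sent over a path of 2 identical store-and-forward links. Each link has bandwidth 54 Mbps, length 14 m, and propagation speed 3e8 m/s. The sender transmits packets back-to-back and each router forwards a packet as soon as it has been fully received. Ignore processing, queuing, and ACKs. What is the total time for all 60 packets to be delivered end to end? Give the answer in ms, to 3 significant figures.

11.3 ms

Per-hop transmission t_tx = L/R = 10000/54000000 = 0.185185 ms.
Per-hop propagation t_prop = 14/300000000 = 4.66667e-05 ms.
Pipeline fill: first packet needs 2·t_tx to clear all hops; remaining 59 packets each add one t_tx.
Total = (2+60-1)·t_tx + 2·t_prop = 61·0.185185 + 2·4.66667e-05 = 11.3 ms.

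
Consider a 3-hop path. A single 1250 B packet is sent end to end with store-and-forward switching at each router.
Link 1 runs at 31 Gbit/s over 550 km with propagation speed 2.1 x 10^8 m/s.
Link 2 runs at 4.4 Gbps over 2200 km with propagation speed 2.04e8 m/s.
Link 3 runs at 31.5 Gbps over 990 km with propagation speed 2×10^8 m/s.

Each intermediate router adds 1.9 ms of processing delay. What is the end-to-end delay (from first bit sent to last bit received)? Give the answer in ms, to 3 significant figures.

22.2 ms

L = 1250 × 8 = 10000 bits.
Transmission delays (L/R per hop): 0.000322581, 0.00227273, 0.00031746 ms; sum = 0.00291277 ms.
Propagation delays (d/s per hop): 2.61905, 10.7843, 4.95 ms; sum = 18.3534 ms.
Processing at 2 router(s): 2 × 1.9 ms = 3.8 ms.
End-to-end = 22.2 ms.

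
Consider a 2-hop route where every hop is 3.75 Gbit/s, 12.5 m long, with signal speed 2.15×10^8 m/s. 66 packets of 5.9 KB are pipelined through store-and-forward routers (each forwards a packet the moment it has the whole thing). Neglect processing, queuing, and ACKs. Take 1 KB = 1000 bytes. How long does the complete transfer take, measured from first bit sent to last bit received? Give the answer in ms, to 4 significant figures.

0.8434 ms

Per-hop transmission t_tx = L/R = 47200/3750000000 = 0.0125867 ms.
Per-hop propagation t_prop = 12.5/215000000 = 5.81395e-05 ms.
Pipeline fill: first packet needs 2·t_tx to clear all hops; remaining 65 packets each add one t_tx.
Total = (2+66-1)·t_tx + 2·t_prop = 67·0.0125867 + 2·5.81395e-05 = 0.8434 ms.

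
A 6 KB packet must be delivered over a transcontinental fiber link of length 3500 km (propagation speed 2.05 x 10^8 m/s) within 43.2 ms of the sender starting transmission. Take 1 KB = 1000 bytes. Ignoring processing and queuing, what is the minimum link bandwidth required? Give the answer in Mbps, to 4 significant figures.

L = 48000 bits.
Propagation delay = 3500000 / 2.05e+08 = 17.0732 ms.
Transmission budget = 43.2 − 17.0732 = 26.1268 ms.
R ≥ L / t_tx = 48000 bits / 0.0261268 s = 1.837 Mbps.

1.837 Mbps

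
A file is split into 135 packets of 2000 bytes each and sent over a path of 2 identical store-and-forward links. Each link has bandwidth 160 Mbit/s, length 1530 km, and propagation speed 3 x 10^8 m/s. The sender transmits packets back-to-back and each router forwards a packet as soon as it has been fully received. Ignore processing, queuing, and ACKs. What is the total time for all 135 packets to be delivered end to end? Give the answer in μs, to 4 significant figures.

23800 μs

Per-hop transmission t_tx = L/R = 16000/160000000 = 100 μs.
Per-hop propagation t_prop = 1530000/300000000 = 5100 μs.
Pipeline fill: first packet needs 2·t_tx to clear all hops; remaining 134 packets each add one t_tx.
Total = (2+135-1)·t_tx + 2·t_prop = 136·100 + 2·5100 = 23800 μs.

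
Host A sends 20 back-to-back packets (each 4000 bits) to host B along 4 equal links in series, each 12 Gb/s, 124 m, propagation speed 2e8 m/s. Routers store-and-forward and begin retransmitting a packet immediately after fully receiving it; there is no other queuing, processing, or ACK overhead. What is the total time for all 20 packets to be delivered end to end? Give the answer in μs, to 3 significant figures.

10.1 μs

Per-hop transmission t_tx = L/R = 4000/12000000000 = 0.333333 μs.
Per-hop propagation t_prop = 124/200000000 = 0.62 μs.
Pipeline fill: first packet needs 4·t_tx to clear all hops; remaining 19 packets each add one t_tx.
Total = (4+20-1)·t_tx + 4·t_prop = 23·0.333333 + 4·0.62 = 10.1 μs.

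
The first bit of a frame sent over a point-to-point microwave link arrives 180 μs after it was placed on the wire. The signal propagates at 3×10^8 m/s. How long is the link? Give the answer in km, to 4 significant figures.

d = s × t_prop = 300000000 × 0.00018 = 54.00 km.

54.00 km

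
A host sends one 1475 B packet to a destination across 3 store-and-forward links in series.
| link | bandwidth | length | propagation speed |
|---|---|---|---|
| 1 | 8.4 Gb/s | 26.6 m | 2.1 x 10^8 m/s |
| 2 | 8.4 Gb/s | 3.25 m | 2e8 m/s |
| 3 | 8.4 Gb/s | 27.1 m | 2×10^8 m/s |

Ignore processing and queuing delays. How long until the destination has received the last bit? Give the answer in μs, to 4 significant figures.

L = 1475 × 8 = 11800 bits.
Transmission delay per hop = L/R = 11800/8400000000 = 1.40476 μs; 3 hops → 4.21429 μs.
Propagation delays (d/s per hop): 0.126667, 0.01625, 0.1355 μs; sum = 0.278417 μs.
End-to-end = 4.493 μs.

4.493 μs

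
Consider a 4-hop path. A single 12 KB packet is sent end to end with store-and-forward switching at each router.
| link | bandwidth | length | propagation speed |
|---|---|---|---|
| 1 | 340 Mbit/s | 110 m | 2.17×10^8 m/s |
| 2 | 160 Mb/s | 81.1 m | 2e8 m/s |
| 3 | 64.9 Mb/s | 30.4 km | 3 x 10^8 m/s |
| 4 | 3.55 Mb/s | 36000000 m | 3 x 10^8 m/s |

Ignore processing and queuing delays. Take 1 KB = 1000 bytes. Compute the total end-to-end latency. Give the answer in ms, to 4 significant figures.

L = 96000 bits.
Transmission delays (L/R per hop): 0.282353, 0.6, 1.4792, 27.0423 ms; sum = 29.4038 ms.
Propagation delays (d/s per hop): 0.000506912, 0.0004055, 0.101333, 120 ms; sum = 120.102 ms.
End-to-end = 149.5 ms.

149.5 ms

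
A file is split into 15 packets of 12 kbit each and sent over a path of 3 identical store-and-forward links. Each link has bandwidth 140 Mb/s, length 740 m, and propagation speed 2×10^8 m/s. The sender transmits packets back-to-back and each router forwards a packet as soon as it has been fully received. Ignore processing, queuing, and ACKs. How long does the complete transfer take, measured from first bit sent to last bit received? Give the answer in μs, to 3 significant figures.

1470 μs

Per-hop transmission t_tx = L/R = 12000/140000000 = 85.7143 μs.
Per-hop propagation t_prop = 740/200000000 = 3.7 μs.
Pipeline fill: first packet needs 3·t_tx to clear all hops; remaining 14 packets each add one t_tx.
Total = (3+15-1)·t_tx + 3·t_prop = 17·85.7143 + 3·3.7 = 1470 μs.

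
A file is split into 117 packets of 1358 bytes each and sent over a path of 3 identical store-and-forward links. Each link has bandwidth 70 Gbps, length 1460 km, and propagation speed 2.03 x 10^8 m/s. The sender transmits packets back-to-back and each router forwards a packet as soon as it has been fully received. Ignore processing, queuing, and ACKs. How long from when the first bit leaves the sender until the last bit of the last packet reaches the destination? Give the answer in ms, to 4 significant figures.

Per-hop transmission t_tx = L/R = 10864/70000000000 = 0.0001552 ms.
Per-hop propagation t_prop = 1460000/2.03e+08 = 7.19212 ms.
Pipeline fill: first packet needs 3·t_tx to clear all hops; remaining 116 packets each add one t_tx.
Total = (3+117-1)·t_tx + 3·t_prop = 119·0.0001552 + 3·7.19212 = 21.59 ms.

21.59 ms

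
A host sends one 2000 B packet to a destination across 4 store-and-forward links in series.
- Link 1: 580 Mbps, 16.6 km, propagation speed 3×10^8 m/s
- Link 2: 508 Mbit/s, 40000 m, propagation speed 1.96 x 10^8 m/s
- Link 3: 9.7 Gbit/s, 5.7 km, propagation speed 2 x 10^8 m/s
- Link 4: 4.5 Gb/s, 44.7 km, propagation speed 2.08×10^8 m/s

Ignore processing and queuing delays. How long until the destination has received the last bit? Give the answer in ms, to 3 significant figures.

L = 2000 × 8 = 16000 bits.
Transmission delays (L/R per hop): 0.0275862, 0.0314961, 0.00164948, 0.00355556 ms; sum = 0.0642873 ms.
Propagation delays (d/s per hop): 0.0553333, 0.204082, 0.0285, 0.214904 ms; sum = 0.502819 ms.
End-to-end = 0.567 ms.

0.567 ms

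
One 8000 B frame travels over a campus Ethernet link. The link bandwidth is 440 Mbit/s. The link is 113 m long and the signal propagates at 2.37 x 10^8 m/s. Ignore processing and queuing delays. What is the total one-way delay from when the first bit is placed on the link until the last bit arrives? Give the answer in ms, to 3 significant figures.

L = 8000 × 8 = 64000 bits.
Transmission delay = L/R = 64000 / 440000000 = 0.145455 ms.
Propagation delay = d/s = 113 m / 237000000 m/s = 0.000476793 ms.
Total = 0.146 ms.

0.146 ms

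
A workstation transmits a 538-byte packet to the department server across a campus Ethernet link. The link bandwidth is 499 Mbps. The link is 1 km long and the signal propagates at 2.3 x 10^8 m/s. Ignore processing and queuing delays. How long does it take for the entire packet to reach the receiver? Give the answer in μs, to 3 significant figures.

13.0 μs

L = 538 × 8 = 4304 bits.
Transmission delay = L/R = 4304 / 499000000 = 8.62525 μs.
Propagation delay = d/s = 1000 m / 2.3e+08 m/s = 4.34783 μs.
Total = 13.0 μs.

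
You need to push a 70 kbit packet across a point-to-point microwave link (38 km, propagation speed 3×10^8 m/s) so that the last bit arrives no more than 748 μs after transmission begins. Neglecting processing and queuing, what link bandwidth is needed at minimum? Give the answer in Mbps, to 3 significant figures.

113 Mbps

Propagation delay = 38000 / 300000000 = 126.667 μs.
Transmission budget = 748 − 126.667 = 621.333 μs.
R ≥ L / t_tx = 70000 bits / 0.000621333 s = 113 Mbps.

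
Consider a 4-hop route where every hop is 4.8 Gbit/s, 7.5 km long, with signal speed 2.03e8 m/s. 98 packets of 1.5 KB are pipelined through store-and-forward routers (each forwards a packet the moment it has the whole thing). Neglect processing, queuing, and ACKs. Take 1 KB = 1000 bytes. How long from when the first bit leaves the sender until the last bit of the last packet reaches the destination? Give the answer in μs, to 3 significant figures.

400 μs

Per-hop transmission t_tx = L/R = 12000/4800000000 = 2.5 μs.
Per-hop propagation t_prop = 7500/2.03e+08 = 36.9458 μs.
Pipeline fill: first packet needs 4·t_tx to clear all hops; remaining 97 packets each add one t_tx.
Total = (4+98-1)·t_tx + 4·t_prop = 101·2.5 + 4·36.9458 = 400 μs.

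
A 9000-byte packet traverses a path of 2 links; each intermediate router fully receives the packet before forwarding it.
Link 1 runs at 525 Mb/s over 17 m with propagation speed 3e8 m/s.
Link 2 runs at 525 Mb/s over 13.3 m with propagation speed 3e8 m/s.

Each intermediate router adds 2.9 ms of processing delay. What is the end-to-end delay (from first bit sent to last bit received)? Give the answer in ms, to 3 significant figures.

L = 9000 × 8 = 72000 bits.
Transmission delay per hop = L/R = 72000/525000000 = 0.137143 ms; 2 hops → 0.274286 ms.
Propagation delays (d/s per hop): 5.66667e-05, 4.43333e-05 ms; sum = 0.000101 ms.
Processing at 1 router(s): 1 × 2.9 ms = 2.9 ms.
End-to-end = 3.17 ms.

3.17 ms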